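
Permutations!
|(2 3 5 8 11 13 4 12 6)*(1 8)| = |(1 8 11 13 4 12 6 2 3 5)| = 10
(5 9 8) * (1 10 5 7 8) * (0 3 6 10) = [3, 0, 2, 6, 4, 9, 10, 8, 7, 1, 5] = (0 3 6 10 5 9 1)(7 8)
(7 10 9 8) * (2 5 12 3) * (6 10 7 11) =(2 5 12 3)(6 10 9 8 11) =[0, 1, 5, 2, 4, 12, 10, 7, 11, 8, 9, 6, 3]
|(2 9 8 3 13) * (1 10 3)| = 7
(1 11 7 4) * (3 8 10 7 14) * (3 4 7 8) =(1 11 14 4)(8 10) =[0, 11, 2, 3, 1, 5, 6, 7, 10, 9, 8, 14, 12, 13, 4]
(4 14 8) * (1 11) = [0, 11, 2, 3, 14, 5, 6, 7, 4, 9, 10, 1, 12, 13, 8] = (1 11)(4 14 8)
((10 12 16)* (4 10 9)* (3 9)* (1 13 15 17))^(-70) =(1 15)(3 4 12)(9 10 16)(13 17) =[0, 15, 2, 4, 12, 5, 6, 7, 8, 10, 16, 11, 3, 17, 14, 1, 9, 13]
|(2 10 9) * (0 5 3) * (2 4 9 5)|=10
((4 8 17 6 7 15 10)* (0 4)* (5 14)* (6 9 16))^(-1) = (0 10 15 7 6 16 9 17 8 4)(5 14) = [10, 1, 2, 3, 0, 14, 16, 6, 4, 17, 15, 11, 12, 13, 5, 7, 9, 8]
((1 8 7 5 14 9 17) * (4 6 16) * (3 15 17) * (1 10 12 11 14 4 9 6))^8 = (1 5 8 4 7)(3 16 14 12 17)(6 11 10 15 9) = [0, 5, 2, 16, 7, 8, 11, 1, 4, 6, 15, 10, 17, 13, 12, 9, 14, 3]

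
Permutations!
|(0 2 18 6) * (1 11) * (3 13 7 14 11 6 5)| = 11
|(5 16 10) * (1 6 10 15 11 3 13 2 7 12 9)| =|(1 6 10 5 16 15 11 3 13 2 7 12 9)| =13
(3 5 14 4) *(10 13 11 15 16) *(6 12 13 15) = [0, 1, 2, 5, 3, 14, 12, 7, 8, 9, 15, 6, 13, 11, 4, 16, 10] = (3 5 14 4)(6 12 13 11)(10 15 16)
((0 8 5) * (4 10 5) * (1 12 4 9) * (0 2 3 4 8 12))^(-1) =(0 1 9 8 12)(2 5 10 4 3) =[1, 9, 5, 2, 3, 10, 6, 7, 12, 8, 4, 11, 0]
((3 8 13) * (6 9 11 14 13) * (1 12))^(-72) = [0, 1, 2, 14, 4, 5, 3, 7, 13, 8, 10, 6, 12, 11, 9] = (3 14 9 8 13 11 6)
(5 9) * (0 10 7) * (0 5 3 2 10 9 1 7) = (0 9 3 2 10)(1 7 5) = [9, 7, 10, 2, 4, 1, 6, 5, 8, 3, 0]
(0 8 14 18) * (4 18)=(0 8 14 4 18)=[8, 1, 2, 3, 18, 5, 6, 7, 14, 9, 10, 11, 12, 13, 4, 15, 16, 17, 0]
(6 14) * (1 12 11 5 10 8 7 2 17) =[0, 12, 17, 3, 4, 10, 14, 2, 7, 9, 8, 5, 11, 13, 6, 15, 16, 1] =(1 12 11 5 10 8 7 2 17)(6 14)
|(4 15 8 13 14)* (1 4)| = 6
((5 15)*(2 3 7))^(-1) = [0, 1, 7, 2, 4, 15, 6, 3, 8, 9, 10, 11, 12, 13, 14, 5] = (2 7 3)(5 15)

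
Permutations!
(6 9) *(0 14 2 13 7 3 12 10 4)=(0 14 2 13 7 3 12 10 4)(6 9)=[14, 1, 13, 12, 0, 5, 9, 3, 8, 6, 4, 11, 10, 7, 2]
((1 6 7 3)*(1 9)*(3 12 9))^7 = (1 7 9 6 12) = [0, 7, 2, 3, 4, 5, 12, 9, 8, 6, 10, 11, 1]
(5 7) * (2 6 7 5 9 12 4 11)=[0, 1, 6, 3, 11, 5, 7, 9, 8, 12, 10, 2, 4]=(2 6 7 9 12 4 11)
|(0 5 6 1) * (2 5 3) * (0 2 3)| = |(1 2 5 6)| = 4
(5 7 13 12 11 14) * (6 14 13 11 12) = (5 7 11 13 6 14) = [0, 1, 2, 3, 4, 7, 14, 11, 8, 9, 10, 13, 12, 6, 5]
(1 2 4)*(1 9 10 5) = (1 2 4 9 10 5) = [0, 2, 4, 3, 9, 1, 6, 7, 8, 10, 5]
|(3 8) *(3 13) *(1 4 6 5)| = 12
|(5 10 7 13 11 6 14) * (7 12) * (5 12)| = |(5 10)(6 14 12 7 13 11)| = 6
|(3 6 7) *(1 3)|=4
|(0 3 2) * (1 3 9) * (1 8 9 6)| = 10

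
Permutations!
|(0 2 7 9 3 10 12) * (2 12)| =10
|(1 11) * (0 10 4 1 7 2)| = 7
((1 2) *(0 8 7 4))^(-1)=(0 4 7 8)(1 2)=[4, 2, 1, 3, 7, 5, 6, 8, 0]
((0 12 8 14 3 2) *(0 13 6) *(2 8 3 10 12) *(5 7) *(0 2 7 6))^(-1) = (0 13 2 6 5 7)(3 12 10 14 8) = [13, 1, 6, 12, 4, 7, 5, 0, 3, 9, 14, 11, 10, 2, 8]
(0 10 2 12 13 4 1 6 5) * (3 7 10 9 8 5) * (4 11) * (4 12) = (0 9 8 5)(1 6 3 7 10 2 4)(11 12 13) = [9, 6, 4, 7, 1, 0, 3, 10, 5, 8, 2, 12, 13, 11]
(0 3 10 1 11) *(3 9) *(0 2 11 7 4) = (0 9 3 10 1 7 4)(2 11) = [9, 7, 11, 10, 0, 5, 6, 4, 8, 3, 1, 2]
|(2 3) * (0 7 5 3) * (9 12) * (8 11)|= 10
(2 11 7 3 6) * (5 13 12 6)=(2 11 7 3 5 13 12 6)=[0, 1, 11, 5, 4, 13, 2, 3, 8, 9, 10, 7, 6, 12]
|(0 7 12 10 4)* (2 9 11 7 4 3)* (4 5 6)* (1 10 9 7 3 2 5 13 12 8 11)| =|(0 13 12 9 1 10 2 7 8 11 3 5 6 4)| =14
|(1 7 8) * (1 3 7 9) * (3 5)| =4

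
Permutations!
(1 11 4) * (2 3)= (1 11 4)(2 3)= [0, 11, 3, 2, 1, 5, 6, 7, 8, 9, 10, 4]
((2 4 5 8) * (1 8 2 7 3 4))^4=(1 4 8 5 7 2 3)=[0, 4, 3, 1, 8, 7, 6, 2, 5]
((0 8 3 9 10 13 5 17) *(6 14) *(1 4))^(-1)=[17, 4, 2, 8, 1, 13, 14, 7, 0, 3, 9, 11, 12, 10, 6, 15, 16, 5]=(0 17 5 13 10 9 3 8)(1 4)(6 14)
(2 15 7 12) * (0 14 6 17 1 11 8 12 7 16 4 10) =(0 14 6 17 1 11 8 12 2 15 16 4 10) =[14, 11, 15, 3, 10, 5, 17, 7, 12, 9, 0, 8, 2, 13, 6, 16, 4, 1]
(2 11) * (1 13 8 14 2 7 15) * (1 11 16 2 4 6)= (1 13 8 14 4 6)(2 16)(7 15 11)= [0, 13, 16, 3, 6, 5, 1, 15, 14, 9, 10, 7, 12, 8, 4, 11, 2]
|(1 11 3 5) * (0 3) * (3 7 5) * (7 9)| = 6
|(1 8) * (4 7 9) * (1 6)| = |(1 8 6)(4 7 9)| = 3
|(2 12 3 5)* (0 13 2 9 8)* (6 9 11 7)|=|(0 13 2 12 3 5 11 7 6 9 8)|=11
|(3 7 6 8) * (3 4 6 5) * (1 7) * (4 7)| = 7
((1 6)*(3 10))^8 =[0, 1, 2, 3, 4, 5, 6, 7, 8, 9, 10] =(10)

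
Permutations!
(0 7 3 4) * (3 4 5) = (0 7 4)(3 5) = [7, 1, 2, 5, 0, 3, 6, 4]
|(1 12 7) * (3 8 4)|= |(1 12 7)(3 8 4)|= 3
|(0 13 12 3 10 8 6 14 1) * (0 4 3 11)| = |(0 13 12 11)(1 4 3 10 8 6 14)| = 28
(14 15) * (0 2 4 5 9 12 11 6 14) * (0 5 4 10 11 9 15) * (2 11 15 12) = [11, 1, 10, 3, 4, 12, 14, 7, 8, 2, 15, 6, 9, 13, 0, 5] = (0 11 6 14)(2 10 15 5 12 9)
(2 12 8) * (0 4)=(0 4)(2 12 8)=[4, 1, 12, 3, 0, 5, 6, 7, 2, 9, 10, 11, 8]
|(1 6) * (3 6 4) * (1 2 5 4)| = 5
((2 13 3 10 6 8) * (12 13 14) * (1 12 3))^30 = [0, 1, 2, 3, 4, 5, 6, 7, 8, 9, 10, 11, 12, 13, 14] = (14)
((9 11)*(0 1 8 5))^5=(0 1 8 5)(9 11)=[1, 8, 2, 3, 4, 0, 6, 7, 5, 11, 10, 9]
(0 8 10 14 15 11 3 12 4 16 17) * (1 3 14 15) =[8, 3, 2, 12, 16, 5, 6, 7, 10, 9, 15, 14, 4, 13, 1, 11, 17, 0] =(0 8 10 15 11 14 1 3 12 4 16 17)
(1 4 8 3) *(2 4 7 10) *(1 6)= (1 7 10 2 4 8 3 6)= [0, 7, 4, 6, 8, 5, 1, 10, 3, 9, 2]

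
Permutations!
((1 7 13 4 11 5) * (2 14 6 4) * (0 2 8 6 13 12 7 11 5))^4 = (0 8 1 14 4)(2 6 11 13 5) = [8, 14, 6, 3, 0, 2, 11, 7, 1, 9, 10, 13, 12, 5, 4]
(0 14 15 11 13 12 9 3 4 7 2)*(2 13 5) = (0 14 15 11 5 2)(3 4 7 13 12 9) = [14, 1, 0, 4, 7, 2, 6, 13, 8, 3, 10, 5, 9, 12, 15, 11]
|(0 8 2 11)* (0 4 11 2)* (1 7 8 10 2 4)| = |(0 10 2 4 11 1 7 8)| = 8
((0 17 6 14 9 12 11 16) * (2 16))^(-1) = (0 16 2 11 12 9 14 6 17) = [16, 1, 11, 3, 4, 5, 17, 7, 8, 14, 10, 12, 9, 13, 6, 15, 2, 0]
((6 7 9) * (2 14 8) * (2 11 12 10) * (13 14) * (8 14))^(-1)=(14)(2 10 12 11 8 13)(6 9 7)=[0, 1, 10, 3, 4, 5, 9, 6, 13, 7, 12, 8, 11, 2, 14]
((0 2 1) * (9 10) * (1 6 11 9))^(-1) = (0 1 10 9 11 6 2) = [1, 10, 0, 3, 4, 5, 2, 7, 8, 11, 9, 6]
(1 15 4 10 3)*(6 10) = (1 15 4 6 10 3) = [0, 15, 2, 1, 6, 5, 10, 7, 8, 9, 3, 11, 12, 13, 14, 4]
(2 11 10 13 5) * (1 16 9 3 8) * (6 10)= (1 16 9 3 8)(2 11 6 10 13 5)= [0, 16, 11, 8, 4, 2, 10, 7, 1, 3, 13, 6, 12, 5, 14, 15, 9]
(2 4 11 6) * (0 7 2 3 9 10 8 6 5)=[7, 1, 4, 9, 11, 0, 3, 2, 6, 10, 8, 5]=(0 7 2 4 11 5)(3 9 10 8 6)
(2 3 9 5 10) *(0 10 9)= (0 10 2 3)(5 9)= [10, 1, 3, 0, 4, 9, 6, 7, 8, 5, 2]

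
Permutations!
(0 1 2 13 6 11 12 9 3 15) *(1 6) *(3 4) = (0 6 11 12 9 4 3 15)(1 2 13) = [6, 2, 13, 15, 3, 5, 11, 7, 8, 4, 10, 12, 9, 1, 14, 0]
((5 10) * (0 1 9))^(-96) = (10) = [0, 1, 2, 3, 4, 5, 6, 7, 8, 9, 10]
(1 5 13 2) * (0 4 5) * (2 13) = (13)(0 4 5 2 1) = [4, 0, 1, 3, 5, 2, 6, 7, 8, 9, 10, 11, 12, 13]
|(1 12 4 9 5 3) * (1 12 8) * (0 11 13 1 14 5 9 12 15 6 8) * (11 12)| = |(0 12 4 11 13 1)(3 15 6 8 14 5)| = 6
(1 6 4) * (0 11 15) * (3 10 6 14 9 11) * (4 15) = [3, 14, 2, 10, 1, 5, 15, 7, 8, 11, 6, 4, 12, 13, 9, 0] = (0 3 10 6 15)(1 14 9 11 4)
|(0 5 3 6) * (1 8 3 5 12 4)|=|(0 12 4 1 8 3 6)|=7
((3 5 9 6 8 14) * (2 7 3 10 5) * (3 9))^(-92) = (2 5 14 6 7 3 10 8 9) = [0, 1, 5, 10, 4, 14, 7, 3, 9, 2, 8, 11, 12, 13, 6]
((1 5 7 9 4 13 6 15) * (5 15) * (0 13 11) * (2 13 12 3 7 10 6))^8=(15)(0 12 3 7 9 4 11)(5 6 10)=[12, 1, 2, 7, 11, 6, 10, 9, 8, 4, 5, 0, 3, 13, 14, 15]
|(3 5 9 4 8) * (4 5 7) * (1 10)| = 4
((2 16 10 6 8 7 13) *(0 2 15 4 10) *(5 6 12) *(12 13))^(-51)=(16)(4 10 13 15)(5 12 7 8 6)=[0, 1, 2, 3, 10, 12, 5, 8, 6, 9, 13, 11, 7, 15, 14, 4, 16]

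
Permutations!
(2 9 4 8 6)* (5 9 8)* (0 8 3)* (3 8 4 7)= [4, 1, 8, 0, 5, 9, 2, 3, 6, 7]= (0 4 5 9 7 3)(2 8 6)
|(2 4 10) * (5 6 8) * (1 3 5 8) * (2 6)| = |(1 3 5 2 4 10 6)| = 7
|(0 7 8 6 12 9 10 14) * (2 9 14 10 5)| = 6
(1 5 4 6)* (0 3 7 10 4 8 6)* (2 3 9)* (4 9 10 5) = [10, 4, 3, 7, 0, 8, 1, 5, 6, 2, 9] = (0 10 9 2 3 7 5 8 6 1 4)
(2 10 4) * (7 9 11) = (2 10 4)(7 9 11) = [0, 1, 10, 3, 2, 5, 6, 9, 8, 11, 4, 7]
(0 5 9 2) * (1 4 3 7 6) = (0 5 9 2)(1 4 3 7 6) = [5, 4, 0, 7, 3, 9, 1, 6, 8, 2]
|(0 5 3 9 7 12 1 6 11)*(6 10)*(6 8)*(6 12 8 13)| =|(0 5 3 9 7 8 12 1 10 13 6 11)| =12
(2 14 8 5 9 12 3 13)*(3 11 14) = (2 3 13)(5 9 12 11 14 8) = [0, 1, 3, 13, 4, 9, 6, 7, 5, 12, 10, 14, 11, 2, 8]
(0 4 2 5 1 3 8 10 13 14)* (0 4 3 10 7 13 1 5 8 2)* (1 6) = (0 3 2 8 7 13 14 4)(1 10 6) = [3, 10, 8, 2, 0, 5, 1, 13, 7, 9, 6, 11, 12, 14, 4]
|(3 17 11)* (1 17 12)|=5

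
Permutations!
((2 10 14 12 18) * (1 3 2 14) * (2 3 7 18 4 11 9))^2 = (1 18 12 11 2)(4 9 10 7 14) = [0, 18, 1, 3, 9, 5, 6, 14, 8, 10, 7, 2, 11, 13, 4, 15, 16, 17, 12]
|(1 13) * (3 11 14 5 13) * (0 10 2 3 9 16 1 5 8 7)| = |(0 10 2 3 11 14 8 7)(1 9 16)(5 13)| = 24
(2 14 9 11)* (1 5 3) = (1 5 3)(2 14 9 11) = [0, 5, 14, 1, 4, 3, 6, 7, 8, 11, 10, 2, 12, 13, 9]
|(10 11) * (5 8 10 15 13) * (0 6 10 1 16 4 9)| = 12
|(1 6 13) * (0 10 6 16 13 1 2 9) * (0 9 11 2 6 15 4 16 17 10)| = |(1 17 10 15 4 16 13 6)(2 11)| = 8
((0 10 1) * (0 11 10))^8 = [0, 10, 2, 3, 4, 5, 6, 7, 8, 9, 11, 1] = (1 10 11)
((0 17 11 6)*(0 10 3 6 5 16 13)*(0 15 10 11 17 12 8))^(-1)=(17)(0 8 12)(3 10 15 13 16 5 11 6)=[8, 1, 2, 10, 4, 11, 3, 7, 12, 9, 15, 6, 0, 16, 14, 13, 5, 17]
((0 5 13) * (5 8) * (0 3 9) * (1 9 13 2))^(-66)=[0, 1, 2, 3, 4, 5, 6, 7, 8, 9, 10, 11, 12, 13]=(13)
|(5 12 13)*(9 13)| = |(5 12 9 13)| = 4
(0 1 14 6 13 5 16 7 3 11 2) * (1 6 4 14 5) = [6, 5, 0, 11, 14, 16, 13, 3, 8, 9, 10, 2, 12, 1, 4, 15, 7] = (0 6 13 1 5 16 7 3 11 2)(4 14)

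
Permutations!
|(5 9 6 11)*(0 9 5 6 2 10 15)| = 10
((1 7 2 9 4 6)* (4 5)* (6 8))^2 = (1 2 5 8)(4 6 7 9) = [0, 2, 5, 3, 6, 8, 7, 9, 1, 4]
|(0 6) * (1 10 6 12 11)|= |(0 12 11 1 10 6)|= 6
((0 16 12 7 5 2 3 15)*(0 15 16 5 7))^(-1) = (0 12 16 3 2 5) = [12, 1, 5, 2, 4, 0, 6, 7, 8, 9, 10, 11, 16, 13, 14, 15, 3]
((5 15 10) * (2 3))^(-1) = (2 3)(5 10 15) = [0, 1, 3, 2, 4, 10, 6, 7, 8, 9, 15, 11, 12, 13, 14, 5]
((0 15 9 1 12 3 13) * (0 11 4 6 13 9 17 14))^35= [14, 9, 2, 12, 11, 5, 4, 7, 8, 3, 10, 13, 1, 6, 17, 0, 16, 15]= (0 14 17 15)(1 9 3 12)(4 11 13 6)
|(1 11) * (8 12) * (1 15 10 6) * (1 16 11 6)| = |(1 6 16 11 15 10)(8 12)| = 6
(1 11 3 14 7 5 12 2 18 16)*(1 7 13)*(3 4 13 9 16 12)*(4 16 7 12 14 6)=[0, 11, 18, 6, 13, 3, 4, 5, 8, 7, 10, 16, 2, 1, 9, 15, 12, 17, 14]=(1 11 16 12 2 18 14 9 7 5 3 6 4 13)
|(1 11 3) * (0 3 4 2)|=|(0 3 1 11 4 2)|=6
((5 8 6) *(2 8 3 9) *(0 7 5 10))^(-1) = (0 10 6 8 2 9 3 5 7) = [10, 1, 9, 5, 4, 7, 8, 0, 2, 3, 6]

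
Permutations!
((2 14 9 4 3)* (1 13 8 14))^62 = (1 3 9 8)(2 4 14 13) = [0, 3, 4, 9, 14, 5, 6, 7, 1, 8, 10, 11, 12, 2, 13]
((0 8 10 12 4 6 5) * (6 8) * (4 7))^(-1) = [5, 1, 2, 3, 7, 6, 0, 12, 4, 9, 8, 11, 10] = (0 5 6)(4 7 12 10 8)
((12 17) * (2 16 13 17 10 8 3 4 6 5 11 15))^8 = (2 4 17 11 8 16 6 12 15 3 13 5 10) = [0, 1, 4, 13, 17, 10, 12, 7, 16, 9, 2, 8, 15, 5, 14, 3, 6, 11]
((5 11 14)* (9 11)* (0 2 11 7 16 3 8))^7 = (0 16 5 2 3 9 11 8 7 14) = [16, 1, 3, 9, 4, 2, 6, 14, 7, 11, 10, 8, 12, 13, 0, 15, 5]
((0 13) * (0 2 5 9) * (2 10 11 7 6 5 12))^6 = [5, 1, 2, 3, 4, 7, 11, 10, 8, 6, 0, 13, 12, 9] = (0 5 7 10)(6 11 13 9)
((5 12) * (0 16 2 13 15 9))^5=(0 9 15 13 2 16)(5 12)=[9, 1, 16, 3, 4, 12, 6, 7, 8, 15, 10, 11, 5, 2, 14, 13, 0]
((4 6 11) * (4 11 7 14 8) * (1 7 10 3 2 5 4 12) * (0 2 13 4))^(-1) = (0 5 2)(1 12 8 14 7)(3 10 6 4 13) = [5, 12, 0, 10, 13, 2, 4, 1, 14, 9, 6, 11, 8, 3, 7]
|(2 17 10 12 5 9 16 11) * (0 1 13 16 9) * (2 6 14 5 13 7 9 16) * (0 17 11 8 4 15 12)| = 17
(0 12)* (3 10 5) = [12, 1, 2, 10, 4, 3, 6, 7, 8, 9, 5, 11, 0] = (0 12)(3 10 5)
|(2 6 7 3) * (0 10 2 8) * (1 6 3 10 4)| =9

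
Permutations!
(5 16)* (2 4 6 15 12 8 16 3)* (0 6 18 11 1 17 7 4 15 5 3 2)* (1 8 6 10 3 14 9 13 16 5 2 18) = (0 10 3)(1 17 7 4)(2 15 12 6)(5 18 11 8)(9 13 16 14) = [10, 17, 15, 0, 1, 18, 2, 4, 5, 13, 3, 8, 6, 16, 9, 12, 14, 7, 11]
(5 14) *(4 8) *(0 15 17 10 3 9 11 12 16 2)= (0 15 17 10 3 9 11 12 16 2)(4 8)(5 14)= [15, 1, 0, 9, 8, 14, 6, 7, 4, 11, 3, 12, 16, 13, 5, 17, 2, 10]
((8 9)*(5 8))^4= (5 8 9)= [0, 1, 2, 3, 4, 8, 6, 7, 9, 5]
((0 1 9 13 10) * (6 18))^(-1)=[10, 0, 2, 3, 4, 5, 18, 7, 8, 1, 13, 11, 12, 9, 14, 15, 16, 17, 6]=(0 10 13 9 1)(6 18)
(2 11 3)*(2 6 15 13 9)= [0, 1, 11, 6, 4, 5, 15, 7, 8, 2, 10, 3, 12, 9, 14, 13]= (2 11 3 6 15 13 9)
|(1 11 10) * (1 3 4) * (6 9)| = 10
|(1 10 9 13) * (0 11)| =|(0 11)(1 10 9 13)| =4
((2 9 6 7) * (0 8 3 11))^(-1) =(0 11 3 8)(2 7 6 9) =[11, 1, 7, 8, 4, 5, 9, 6, 0, 2, 10, 3]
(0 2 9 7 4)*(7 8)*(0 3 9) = (0 2)(3 9 8 7 4) = [2, 1, 0, 9, 3, 5, 6, 4, 7, 8]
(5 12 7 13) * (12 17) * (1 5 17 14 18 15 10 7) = [0, 5, 2, 3, 4, 14, 6, 13, 8, 9, 7, 11, 1, 17, 18, 10, 16, 12, 15] = (1 5 14 18 15 10 7 13 17 12)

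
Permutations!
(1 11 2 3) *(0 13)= (0 13)(1 11 2 3)= [13, 11, 3, 1, 4, 5, 6, 7, 8, 9, 10, 2, 12, 0]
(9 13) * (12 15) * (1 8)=(1 8)(9 13)(12 15)=[0, 8, 2, 3, 4, 5, 6, 7, 1, 13, 10, 11, 15, 9, 14, 12]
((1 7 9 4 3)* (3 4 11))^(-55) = (11) = [0, 1, 2, 3, 4, 5, 6, 7, 8, 9, 10, 11]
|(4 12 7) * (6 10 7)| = 5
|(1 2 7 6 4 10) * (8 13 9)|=|(1 2 7 6 4 10)(8 13 9)|=6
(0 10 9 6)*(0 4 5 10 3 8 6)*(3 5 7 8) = [5, 1, 2, 3, 7, 10, 4, 8, 6, 0, 9] = (0 5 10 9)(4 7 8 6)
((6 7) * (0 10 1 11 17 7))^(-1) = (0 6 7 17 11 1 10) = [6, 10, 2, 3, 4, 5, 7, 17, 8, 9, 0, 1, 12, 13, 14, 15, 16, 11]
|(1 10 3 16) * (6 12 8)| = 12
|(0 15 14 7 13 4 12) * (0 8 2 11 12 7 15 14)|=12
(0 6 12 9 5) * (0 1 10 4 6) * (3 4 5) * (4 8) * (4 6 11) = (1 10 5)(3 8 6 12 9)(4 11) = [0, 10, 2, 8, 11, 1, 12, 7, 6, 3, 5, 4, 9]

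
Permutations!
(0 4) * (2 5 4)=(0 2 5 4)=[2, 1, 5, 3, 0, 4]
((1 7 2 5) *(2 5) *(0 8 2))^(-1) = (0 2 8)(1 5 7) = [2, 5, 8, 3, 4, 7, 6, 1, 0]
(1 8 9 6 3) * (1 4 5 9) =(1 8)(3 4 5 9 6) =[0, 8, 2, 4, 5, 9, 3, 7, 1, 6]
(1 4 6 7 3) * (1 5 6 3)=[0, 4, 2, 5, 3, 6, 7, 1]=(1 4 3 5 6 7)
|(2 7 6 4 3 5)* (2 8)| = 7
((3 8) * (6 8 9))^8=(9)=[0, 1, 2, 3, 4, 5, 6, 7, 8, 9]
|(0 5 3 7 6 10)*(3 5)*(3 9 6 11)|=12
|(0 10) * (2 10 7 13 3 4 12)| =8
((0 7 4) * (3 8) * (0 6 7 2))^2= (8)(4 7 6)= [0, 1, 2, 3, 7, 5, 4, 6, 8]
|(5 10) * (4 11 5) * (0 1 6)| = 12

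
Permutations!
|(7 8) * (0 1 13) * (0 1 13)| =|(0 13 1)(7 8)| =6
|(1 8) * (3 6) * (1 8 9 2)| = |(1 9 2)(3 6)| = 6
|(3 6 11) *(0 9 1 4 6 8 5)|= |(0 9 1 4 6 11 3 8 5)|= 9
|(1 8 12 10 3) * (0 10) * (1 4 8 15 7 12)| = |(0 10 3 4 8 1 15 7 12)| = 9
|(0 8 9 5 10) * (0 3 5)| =|(0 8 9)(3 5 10)| =3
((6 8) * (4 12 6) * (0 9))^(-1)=(0 9)(4 8 6 12)=[9, 1, 2, 3, 8, 5, 12, 7, 6, 0, 10, 11, 4]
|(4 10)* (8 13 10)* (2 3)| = 4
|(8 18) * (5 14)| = 2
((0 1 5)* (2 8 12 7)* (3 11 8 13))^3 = [0, 1, 11, 12, 4, 5, 6, 3, 2, 9, 10, 7, 13, 8] = (2 11 7 3 12 13 8)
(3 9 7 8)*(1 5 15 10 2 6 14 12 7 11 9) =(1 5 15 10 2 6 14 12 7 8 3)(9 11) =[0, 5, 6, 1, 4, 15, 14, 8, 3, 11, 2, 9, 7, 13, 12, 10]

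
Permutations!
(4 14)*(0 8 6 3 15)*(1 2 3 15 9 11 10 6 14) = (0 8 14 4 1 2 3 9 11 10 6 15) = [8, 2, 3, 9, 1, 5, 15, 7, 14, 11, 6, 10, 12, 13, 4, 0]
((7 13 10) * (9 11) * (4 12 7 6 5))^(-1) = (4 5 6 10 13 7 12)(9 11) = [0, 1, 2, 3, 5, 6, 10, 12, 8, 11, 13, 9, 4, 7]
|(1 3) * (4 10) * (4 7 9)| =|(1 3)(4 10 7 9)| =4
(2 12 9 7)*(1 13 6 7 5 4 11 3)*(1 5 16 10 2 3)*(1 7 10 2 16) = (1 13 6 10 16 2 12 9)(3 5 4 11 7) = [0, 13, 12, 5, 11, 4, 10, 3, 8, 1, 16, 7, 9, 6, 14, 15, 2]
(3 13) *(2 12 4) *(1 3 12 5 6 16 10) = (1 3 13 12 4 2 5 6 16 10) = [0, 3, 5, 13, 2, 6, 16, 7, 8, 9, 1, 11, 4, 12, 14, 15, 10]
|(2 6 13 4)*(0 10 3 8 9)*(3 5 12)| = |(0 10 5 12 3 8 9)(2 6 13 4)| = 28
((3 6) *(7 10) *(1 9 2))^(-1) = (1 2 9)(3 6)(7 10) = [0, 2, 9, 6, 4, 5, 3, 10, 8, 1, 7]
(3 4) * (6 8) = [0, 1, 2, 4, 3, 5, 8, 7, 6] = (3 4)(6 8)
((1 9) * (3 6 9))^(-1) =(1 9 6 3) =[0, 9, 2, 1, 4, 5, 3, 7, 8, 6]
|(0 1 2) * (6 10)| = |(0 1 2)(6 10)| = 6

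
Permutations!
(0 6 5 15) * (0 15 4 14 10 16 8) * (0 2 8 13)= (0 6 5 4 14 10 16 13)(2 8)= [6, 1, 8, 3, 14, 4, 5, 7, 2, 9, 16, 11, 12, 0, 10, 15, 13]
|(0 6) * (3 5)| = 2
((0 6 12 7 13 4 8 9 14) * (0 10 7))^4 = (0 6 12)(4 10 8 7 9 13 14) = [6, 1, 2, 3, 10, 5, 12, 9, 7, 13, 8, 11, 0, 14, 4]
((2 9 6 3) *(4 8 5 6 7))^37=(2 5 7 3 8 9 6 4)=[0, 1, 5, 8, 2, 7, 4, 3, 9, 6]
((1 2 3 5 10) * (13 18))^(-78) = (18)(1 3 10 2 5) = [0, 3, 5, 10, 4, 1, 6, 7, 8, 9, 2, 11, 12, 13, 14, 15, 16, 17, 18]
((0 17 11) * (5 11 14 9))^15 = (0 9)(5 17)(11 14) = [9, 1, 2, 3, 4, 17, 6, 7, 8, 0, 10, 14, 12, 13, 11, 15, 16, 5]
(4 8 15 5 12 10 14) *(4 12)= (4 8 15 5)(10 14 12)= [0, 1, 2, 3, 8, 4, 6, 7, 15, 9, 14, 11, 10, 13, 12, 5]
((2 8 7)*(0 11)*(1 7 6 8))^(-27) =(0 11)(6 8) =[11, 1, 2, 3, 4, 5, 8, 7, 6, 9, 10, 0]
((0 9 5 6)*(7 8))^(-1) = [6, 1, 2, 3, 4, 9, 5, 8, 7, 0] = (0 6 5 9)(7 8)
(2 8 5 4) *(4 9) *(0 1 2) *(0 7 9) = (0 1 2 8 5)(4 7 9) = [1, 2, 8, 3, 7, 0, 6, 9, 5, 4]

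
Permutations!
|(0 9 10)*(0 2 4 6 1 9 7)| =6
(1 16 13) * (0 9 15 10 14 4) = [9, 16, 2, 3, 0, 5, 6, 7, 8, 15, 14, 11, 12, 1, 4, 10, 13] = (0 9 15 10 14 4)(1 16 13)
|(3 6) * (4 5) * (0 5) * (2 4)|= |(0 5 2 4)(3 6)|= 4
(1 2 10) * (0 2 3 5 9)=(0 2 10 1 3 5 9)=[2, 3, 10, 5, 4, 9, 6, 7, 8, 0, 1]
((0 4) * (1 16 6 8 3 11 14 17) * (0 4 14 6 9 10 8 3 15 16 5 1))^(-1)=(0 17 14)(1 5)(3 6 11)(8 10 9 16 15)=[17, 5, 2, 6, 4, 1, 11, 7, 10, 16, 9, 3, 12, 13, 0, 8, 15, 14]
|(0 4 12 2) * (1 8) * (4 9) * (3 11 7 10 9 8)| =|(0 8 1 3 11 7 10 9 4 12 2)| =11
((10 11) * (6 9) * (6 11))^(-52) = (11) = [0, 1, 2, 3, 4, 5, 6, 7, 8, 9, 10, 11]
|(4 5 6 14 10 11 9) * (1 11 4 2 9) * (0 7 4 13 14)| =|(0 7 4 5 6)(1 11)(2 9)(10 13 14)| =30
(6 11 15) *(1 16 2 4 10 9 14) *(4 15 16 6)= [0, 6, 15, 3, 10, 5, 11, 7, 8, 14, 9, 16, 12, 13, 1, 4, 2]= (1 6 11 16 2 15 4 10 9 14)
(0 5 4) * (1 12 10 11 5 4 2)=(0 4)(1 12 10 11 5 2)=[4, 12, 1, 3, 0, 2, 6, 7, 8, 9, 11, 5, 10]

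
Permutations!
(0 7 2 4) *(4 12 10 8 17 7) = (0 4)(2 12 10 8 17 7) = [4, 1, 12, 3, 0, 5, 6, 2, 17, 9, 8, 11, 10, 13, 14, 15, 16, 7]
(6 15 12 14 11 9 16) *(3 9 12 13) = (3 9 16 6 15 13)(11 12 14) = [0, 1, 2, 9, 4, 5, 15, 7, 8, 16, 10, 12, 14, 3, 11, 13, 6]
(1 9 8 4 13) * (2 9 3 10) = [0, 3, 9, 10, 13, 5, 6, 7, 4, 8, 2, 11, 12, 1] = (1 3 10 2 9 8 4 13)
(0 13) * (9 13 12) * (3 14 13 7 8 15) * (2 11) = (0 12 9 7 8 15 3 14 13)(2 11) = [12, 1, 11, 14, 4, 5, 6, 8, 15, 7, 10, 2, 9, 0, 13, 3]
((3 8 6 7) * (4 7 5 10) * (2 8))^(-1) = (2 3 7 4 10 5 6 8) = [0, 1, 3, 7, 10, 6, 8, 4, 2, 9, 5]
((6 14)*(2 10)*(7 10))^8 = (14)(2 10 7) = [0, 1, 10, 3, 4, 5, 6, 2, 8, 9, 7, 11, 12, 13, 14]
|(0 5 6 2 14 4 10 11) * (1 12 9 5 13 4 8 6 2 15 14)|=|(0 13 4 10 11)(1 12 9 5 2)(6 15 14 8)|=20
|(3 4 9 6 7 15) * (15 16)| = 7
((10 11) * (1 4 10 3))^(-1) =(1 3 11 10 4) =[0, 3, 2, 11, 1, 5, 6, 7, 8, 9, 4, 10]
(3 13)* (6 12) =(3 13)(6 12) =[0, 1, 2, 13, 4, 5, 12, 7, 8, 9, 10, 11, 6, 3]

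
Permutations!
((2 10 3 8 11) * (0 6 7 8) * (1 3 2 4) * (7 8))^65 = (0 8 4 3 6 11 1)(2 10) = [8, 0, 10, 6, 3, 5, 11, 7, 4, 9, 2, 1]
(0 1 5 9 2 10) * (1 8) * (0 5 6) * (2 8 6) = (0 6)(1 2 10 5 9 8) = [6, 2, 10, 3, 4, 9, 0, 7, 1, 8, 5]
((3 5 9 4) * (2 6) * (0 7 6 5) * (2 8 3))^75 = (2 4 9 5) = [0, 1, 4, 3, 9, 2, 6, 7, 8, 5]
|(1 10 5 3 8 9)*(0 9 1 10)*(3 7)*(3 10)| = |(0 9 3 8 1)(5 7 10)| = 15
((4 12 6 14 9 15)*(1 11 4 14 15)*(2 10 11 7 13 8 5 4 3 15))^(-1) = (1 9 14 15 3 11 10 2 6 12 4 5 8 13 7) = [0, 9, 6, 11, 5, 8, 12, 1, 13, 14, 2, 10, 4, 7, 15, 3]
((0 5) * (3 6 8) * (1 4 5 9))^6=(0 9 1 4 5)=[9, 4, 2, 3, 5, 0, 6, 7, 8, 1]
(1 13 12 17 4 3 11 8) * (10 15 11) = (1 13 12 17 4 3 10 15 11 8) = [0, 13, 2, 10, 3, 5, 6, 7, 1, 9, 15, 8, 17, 12, 14, 11, 16, 4]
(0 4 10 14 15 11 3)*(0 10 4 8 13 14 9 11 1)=(0 8 13 14 15 1)(3 10 9 11)=[8, 0, 2, 10, 4, 5, 6, 7, 13, 11, 9, 3, 12, 14, 15, 1]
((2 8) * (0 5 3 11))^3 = [11, 1, 8, 5, 4, 0, 6, 7, 2, 9, 10, 3] = (0 11 3 5)(2 8)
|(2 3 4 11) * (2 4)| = 2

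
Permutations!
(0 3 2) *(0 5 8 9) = (0 3 2 5 8 9) = [3, 1, 5, 2, 4, 8, 6, 7, 9, 0]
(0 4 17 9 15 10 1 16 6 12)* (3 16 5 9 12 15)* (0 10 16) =(0 4 17 12 10 1 5 9 3)(6 15 16) =[4, 5, 2, 0, 17, 9, 15, 7, 8, 3, 1, 11, 10, 13, 14, 16, 6, 12]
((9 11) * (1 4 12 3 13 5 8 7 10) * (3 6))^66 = (1 5 12 7 3)(4 8 6 10 13) = [0, 5, 2, 1, 8, 12, 10, 3, 6, 9, 13, 11, 7, 4]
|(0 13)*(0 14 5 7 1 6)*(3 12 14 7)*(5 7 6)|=6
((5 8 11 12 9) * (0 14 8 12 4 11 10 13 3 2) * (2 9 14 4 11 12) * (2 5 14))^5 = (0 4 12 2)(3 13 10 8 14 9) = [4, 1, 0, 13, 12, 5, 6, 7, 14, 3, 8, 11, 2, 10, 9]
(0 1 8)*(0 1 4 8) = (0 4 8 1) = [4, 0, 2, 3, 8, 5, 6, 7, 1]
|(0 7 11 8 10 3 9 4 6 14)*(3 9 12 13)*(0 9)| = |(0 7 11 8 10)(3 12 13)(4 6 14 9)| = 60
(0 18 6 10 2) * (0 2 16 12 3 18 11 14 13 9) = (0 11 14 13 9)(3 18 6 10 16 12) = [11, 1, 2, 18, 4, 5, 10, 7, 8, 0, 16, 14, 3, 9, 13, 15, 12, 17, 6]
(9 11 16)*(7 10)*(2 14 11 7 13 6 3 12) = (2 14 11 16 9 7 10 13 6 3 12) = [0, 1, 14, 12, 4, 5, 3, 10, 8, 7, 13, 16, 2, 6, 11, 15, 9]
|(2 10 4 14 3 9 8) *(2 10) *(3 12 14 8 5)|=6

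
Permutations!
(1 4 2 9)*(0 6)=(0 6)(1 4 2 9)=[6, 4, 9, 3, 2, 5, 0, 7, 8, 1]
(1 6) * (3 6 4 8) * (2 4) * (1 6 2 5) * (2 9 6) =(1 5)(2 4 8 3 9 6) =[0, 5, 4, 9, 8, 1, 2, 7, 3, 6]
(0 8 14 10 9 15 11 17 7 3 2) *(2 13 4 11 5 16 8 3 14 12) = (0 3 13 4 11 17 7 14 10 9 15 5 16 8 12 2) = [3, 1, 0, 13, 11, 16, 6, 14, 12, 15, 9, 17, 2, 4, 10, 5, 8, 7]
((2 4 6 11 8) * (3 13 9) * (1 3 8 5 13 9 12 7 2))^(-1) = (1 8 9 3)(2 7 12 13 5 11 6 4) = [0, 8, 7, 1, 2, 11, 4, 12, 9, 3, 10, 6, 13, 5]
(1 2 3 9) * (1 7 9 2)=(2 3)(7 9)=[0, 1, 3, 2, 4, 5, 6, 9, 8, 7]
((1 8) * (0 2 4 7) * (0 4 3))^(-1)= [3, 8, 0, 2, 7, 5, 6, 4, 1]= (0 3 2)(1 8)(4 7)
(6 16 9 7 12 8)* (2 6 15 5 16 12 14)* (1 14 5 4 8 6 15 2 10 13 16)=(1 14 10 13 16 9 7 5)(2 15 4 8)(6 12)=[0, 14, 15, 3, 8, 1, 12, 5, 2, 7, 13, 11, 6, 16, 10, 4, 9]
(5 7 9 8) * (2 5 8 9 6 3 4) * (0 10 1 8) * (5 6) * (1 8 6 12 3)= [10, 6, 12, 4, 2, 7, 1, 5, 0, 9, 8, 11, 3]= (0 10 8)(1 6)(2 12 3 4)(5 7)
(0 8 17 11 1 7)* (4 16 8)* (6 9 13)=(0 4 16 8 17 11 1 7)(6 9 13)=[4, 7, 2, 3, 16, 5, 9, 0, 17, 13, 10, 1, 12, 6, 14, 15, 8, 11]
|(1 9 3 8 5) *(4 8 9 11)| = |(1 11 4 8 5)(3 9)| = 10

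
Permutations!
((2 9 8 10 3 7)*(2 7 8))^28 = [0, 1, 2, 8, 4, 5, 6, 7, 10, 9, 3] = (3 8 10)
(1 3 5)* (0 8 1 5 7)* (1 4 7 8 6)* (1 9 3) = [6, 1, 2, 8, 7, 5, 9, 0, 4, 3] = (0 6 9 3 8 4 7)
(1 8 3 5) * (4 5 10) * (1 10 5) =[0, 8, 2, 5, 1, 10, 6, 7, 3, 9, 4] =(1 8 3 5 10 4)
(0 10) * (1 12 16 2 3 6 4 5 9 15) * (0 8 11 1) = [10, 12, 3, 6, 5, 9, 4, 7, 11, 15, 8, 1, 16, 13, 14, 0, 2] = (0 10 8 11 1 12 16 2 3 6 4 5 9 15)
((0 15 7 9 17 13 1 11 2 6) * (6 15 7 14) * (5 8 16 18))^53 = (0 14 2 1 17 7 6 15 11 13 9)(5 8 16 18) = [14, 17, 1, 3, 4, 8, 15, 6, 16, 0, 10, 13, 12, 9, 2, 11, 18, 7, 5]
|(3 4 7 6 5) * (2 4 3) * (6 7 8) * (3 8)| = 6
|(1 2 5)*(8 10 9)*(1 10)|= |(1 2 5 10 9 8)|= 6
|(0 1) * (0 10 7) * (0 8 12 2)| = |(0 1 10 7 8 12 2)| = 7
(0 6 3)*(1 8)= (0 6 3)(1 8)= [6, 8, 2, 0, 4, 5, 3, 7, 1]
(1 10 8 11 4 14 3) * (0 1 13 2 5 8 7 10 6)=(0 1 6)(2 5 8 11 4 14 3 13)(7 10)=[1, 6, 5, 13, 14, 8, 0, 10, 11, 9, 7, 4, 12, 2, 3]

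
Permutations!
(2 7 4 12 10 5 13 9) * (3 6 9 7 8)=(2 8 3 6 9)(4 12 10 5 13 7)=[0, 1, 8, 6, 12, 13, 9, 4, 3, 2, 5, 11, 10, 7]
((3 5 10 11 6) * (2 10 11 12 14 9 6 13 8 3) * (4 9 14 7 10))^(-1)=[0, 1, 6, 8, 2, 3, 9, 12, 13, 4, 7, 5, 10, 11, 14]=(14)(2 6 9 4)(3 8 13 11 5)(7 12 10)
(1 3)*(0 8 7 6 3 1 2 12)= (0 8 7 6 3 2 12)= [8, 1, 12, 2, 4, 5, 3, 6, 7, 9, 10, 11, 0]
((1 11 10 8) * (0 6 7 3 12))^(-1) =[12, 8, 2, 7, 4, 5, 0, 6, 10, 9, 11, 1, 3] =(0 12 3 7 6)(1 8 10 11)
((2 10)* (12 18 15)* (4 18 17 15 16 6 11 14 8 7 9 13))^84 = (4 11 9 16 8)(6 7 18 14 13) = [0, 1, 2, 3, 11, 5, 7, 18, 4, 16, 10, 9, 12, 6, 13, 15, 8, 17, 14]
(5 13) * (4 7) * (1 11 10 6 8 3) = (1 11 10 6 8 3)(4 7)(5 13) = [0, 11, 2, 1, 7, 13, 8, 4, 3, 9, 6, 10, 12, 5]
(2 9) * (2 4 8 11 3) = (2 9 4 8 11 3) = [0, 1, 9, 2, 8, 5, 6, 7, 11, 4, 10, 3]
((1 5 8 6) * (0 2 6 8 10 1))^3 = [0, 1, 2, 3, 4, 5, 6, 7, 8, 9, 10] = (10)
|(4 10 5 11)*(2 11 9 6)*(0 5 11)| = |(0 5 9 6 2)(4 10 11)| = 15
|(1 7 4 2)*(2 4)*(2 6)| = |(1 7 6 2)| = 4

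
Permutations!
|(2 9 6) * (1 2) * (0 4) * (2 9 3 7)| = 6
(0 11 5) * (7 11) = (0 7 11 5) = [7, 1, 2, 3, 4, 0, 6, 11, 8, 9, 10, 5]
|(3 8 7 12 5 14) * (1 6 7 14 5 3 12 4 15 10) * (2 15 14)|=11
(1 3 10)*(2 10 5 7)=(1 3 5 7 2 10)=[0, 3, 10, 5, 4, 7, 6, 2, 8, 9, 1]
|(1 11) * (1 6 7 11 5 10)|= |(1 5 10)(6 7 11)|= 3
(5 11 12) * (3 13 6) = (3 13 6)(5 11 12) = [0, 1, 2, 13, 4, 11, 3, 7, 8, 9, 10, 12, 5, 6]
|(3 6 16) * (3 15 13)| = 5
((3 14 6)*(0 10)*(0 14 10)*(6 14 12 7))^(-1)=(14)(3 6 7 12 10)=[0, 1, 2, 6, 4, 5, 7, 12, 8, 9, 3, 11, 10, 13, 14]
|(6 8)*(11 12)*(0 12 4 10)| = |(0 12 11 4 10)(6 8)| = 10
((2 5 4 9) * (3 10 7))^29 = (2 5 4 9)(3 7 10) = [0, 1, 5, 7, 9, 4, 6, 10, 8, 2, 3]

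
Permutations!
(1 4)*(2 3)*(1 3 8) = (1 4 3 2 8) = [0, 4, 8, 2, 3, 5, 6, 7, 1]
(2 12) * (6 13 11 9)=[0, 1, 12, 3, 4, 5, 13, 7, 8, 6, 10, 9, 2, 11]=(2 12)(6 13 11 9)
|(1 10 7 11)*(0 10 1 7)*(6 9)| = 2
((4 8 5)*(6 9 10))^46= (4 8 5)(6 9 10)= [0, 1, 2, 3, 8, 4, 9, 7, 5, 10, 6]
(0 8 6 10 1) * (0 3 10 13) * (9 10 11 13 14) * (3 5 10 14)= (0 8 6 3 11 13)(1 5 10)(9 14)= [8, 5, 2, 11, 4, 10, 3, 7, 6, 14, 1, 13, 12, 0, 9]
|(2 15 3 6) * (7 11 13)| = 12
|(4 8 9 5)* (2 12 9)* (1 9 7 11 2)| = 20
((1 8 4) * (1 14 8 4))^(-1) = (1 8 14 4) = [0, 8, 2, 3, 1, 5, 6, 7, 14, 9, 10, 11, 12, 13, 4]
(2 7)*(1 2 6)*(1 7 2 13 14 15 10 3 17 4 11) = (1 13 14 15 10 3 17 4 11)(6 7) = [0, 13, 2, 17, 11, 5, 7, 6, 8, 9, 3, 1, 12, 14, 15, 10, 16, 4]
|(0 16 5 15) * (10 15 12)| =|(0 16 5 12 10 15)| =6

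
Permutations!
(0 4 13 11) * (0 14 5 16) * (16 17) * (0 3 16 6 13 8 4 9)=(0 9)(3 16)(4 8)(5 17 6 13 11 14)=[9, 1, 2, 16, 8, 17, 13, 7, 4, 0, 10, 14, 12, 11, 5, 15, 3, 6]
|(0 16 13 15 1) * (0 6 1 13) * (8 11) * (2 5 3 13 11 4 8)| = |(0 16)(1 6)(2 5 3 13 15 11)(4 8)| = 6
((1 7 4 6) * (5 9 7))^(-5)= (1 5 9 7 4 6)= [0, 5, 2, 3, 6, 9, 1, 4, 8, 7]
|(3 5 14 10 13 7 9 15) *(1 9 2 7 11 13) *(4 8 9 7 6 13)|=|(1 7 2 6 13 11 4 8 9 15 3 5 14 10)|=14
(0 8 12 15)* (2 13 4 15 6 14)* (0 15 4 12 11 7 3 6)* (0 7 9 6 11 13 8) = (15)(2 8 13 12 7 3 11 9 6 14) = [0, 1, 8, 11, 4, 5, 14, 3, 13, 6, 10, 9, 7, 12, 2, 15]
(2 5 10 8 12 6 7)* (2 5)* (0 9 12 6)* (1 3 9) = (0 1 3 9 12)(5 10 8 6 7) = [1, 3, 2, 9, 4, 10, 7, 5, 6, 12, 8, 11, 0]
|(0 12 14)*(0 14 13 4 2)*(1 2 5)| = |(14)(0 12 13 4 5 1 2)| = 7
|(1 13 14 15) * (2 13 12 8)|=7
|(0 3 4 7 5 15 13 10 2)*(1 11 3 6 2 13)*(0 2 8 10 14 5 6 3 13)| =|(0 3 4 7 6 8 10)(1 11 13 14 5 15)| =42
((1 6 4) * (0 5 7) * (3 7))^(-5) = [7, 6, 2, 5, 1, 0, 4, 3] = (0 7 3 5)(1 6 4)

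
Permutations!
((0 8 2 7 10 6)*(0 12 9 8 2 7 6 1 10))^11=[9, 10, 8, 3, 4, 5, 7, 12, 6, 2, 1, 11, 0]=(0 9 2 8 6 7 12)(1 10)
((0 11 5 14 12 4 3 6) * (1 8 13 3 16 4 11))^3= (0 13)(1 3)(4 16)(5 11 12 14)(6 8)= [13, 3, 2, 1, 16, 11, 8, 7, 6, 9, 10, 12, 14, 0, 5, 15, 4]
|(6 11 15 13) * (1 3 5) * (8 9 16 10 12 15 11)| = |(1 3 5)(6 8 9 16 10 12 15 13)| = 24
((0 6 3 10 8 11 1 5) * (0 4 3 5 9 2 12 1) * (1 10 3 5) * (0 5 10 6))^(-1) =(1 6 12 2 9)(4 5 11 8 10) =[0, 6, 9, 3, 5, 11, 12, 7, 10, 1, 4, 8, 2]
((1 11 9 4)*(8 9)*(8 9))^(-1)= (1 4 9 11)= [0, 4, 2, 3, 9, 5, 6, 7, 8, 11, 10, 1]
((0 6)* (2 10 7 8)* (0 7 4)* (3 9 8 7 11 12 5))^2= (0 11 5 9 2 4 6 12 3 8 10)= [11, 1, 4, 8, 6, 9, 12, 7, 10, 2, 0, 5, 3]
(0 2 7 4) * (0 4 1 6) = [2, 6, 7, 3, 4, 5, 0, 1] = (0 2 7 1 6)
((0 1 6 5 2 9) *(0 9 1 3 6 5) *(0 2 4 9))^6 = (0 4 1 6)(2 3 9 5) = [4, 6, 3, 9, 1, 2, 0, 7, 8, 5]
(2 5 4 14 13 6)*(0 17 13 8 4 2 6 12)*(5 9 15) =(0 17 13 12)(2 9 15 5)(4 14 8) =[17, 1, 9, 3, 14, 2, 6, 7, 4, 15, 10, 11, 0, 12, 8, 5, 16, 13]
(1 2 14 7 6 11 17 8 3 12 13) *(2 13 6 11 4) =(1 13)(2 14 7 11 17 8 3 12 6 4) =[0, 13, 14, 12, 2, 5, 4, 11, 3, 9, 10, 17, 6, 1, 7, 15, 16, 8]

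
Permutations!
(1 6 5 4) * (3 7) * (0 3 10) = (0 3 7 10)(1 6 5 4) = [3, 6, 2, 7, 1, 4, 5, 10, 8, 9, 0]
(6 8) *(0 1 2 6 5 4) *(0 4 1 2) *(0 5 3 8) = [2, 5, 6, 8, 4, 1, 0, 7, 3] = (0 2 6)(1 5)(3 8)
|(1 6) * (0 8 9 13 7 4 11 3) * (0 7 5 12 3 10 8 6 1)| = 10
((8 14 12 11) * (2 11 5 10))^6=(2 10 5 12 14 8 11)=[0, 1, 10, 3, 4, 12, 6, 7, 11, 9, 5, 2, 14, 13, 8]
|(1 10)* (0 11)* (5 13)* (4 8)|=2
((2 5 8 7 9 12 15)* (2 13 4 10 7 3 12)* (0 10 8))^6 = [0, 1, 2, 3, 4, 5, 6, 7, 8, 9, 10, 11, 12, 13, 14, 15] = (15)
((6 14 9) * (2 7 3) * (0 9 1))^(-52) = (0 14 9 1 6)(2 3 7) = [14, 6, 3, 7, 4, 5, 0, 2, 8, 1, 10, 11, 12, 13, 9]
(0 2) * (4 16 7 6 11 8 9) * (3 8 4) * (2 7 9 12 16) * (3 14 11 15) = (0 7 6 15 3 8 12 16 9 14 11 4 2) = [7, 1, 0, 8, 2, 5, 15, 6, 12, 14, 10, 4, 16, 13, 11, 3, 9]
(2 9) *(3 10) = (2 9)(3 10) = [0, 1, 9, 10, 4, 5, 6, 7, 8, 2, 3]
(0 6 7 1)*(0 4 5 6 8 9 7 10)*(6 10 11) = (0 8 9 7 1 4 5 10)(6 11) = [8, 4, 2, 3, 5, 10, 11, 1, 9, 7, 0, 6]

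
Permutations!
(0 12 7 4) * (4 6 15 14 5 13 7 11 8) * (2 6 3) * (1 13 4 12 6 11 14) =(0 6 15 1 13 7 3 2 11 8 12 14 5 4) =[6, 13, 11, 2, 0, 4, 15, 3, 12, 9, 10, 8, 14, 7, 5, 1]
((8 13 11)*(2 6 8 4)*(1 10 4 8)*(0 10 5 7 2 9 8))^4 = (0 8 10 13 4 11 9)(1 6 2 7 5) = [8, 6, 7, 3, 11, 1, 2, 5, 10, 0, 13, 9, 12, 4]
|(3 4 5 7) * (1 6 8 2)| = 4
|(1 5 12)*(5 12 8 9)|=6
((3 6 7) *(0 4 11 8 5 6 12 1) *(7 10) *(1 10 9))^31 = [1, 9, 2, 7, 0, 8, 5, 10, 11, 6, 12, 4, 3] = (0 1 9 6 5 8 11 4)(3 7 10 12)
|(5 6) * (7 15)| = 2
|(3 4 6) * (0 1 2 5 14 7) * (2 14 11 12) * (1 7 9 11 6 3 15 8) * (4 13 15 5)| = 22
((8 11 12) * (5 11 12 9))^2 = [0, 1, 2, 3, 4, 9, 6, 7, 8, 11, 10, 5, 12] = (12)(5 9 11)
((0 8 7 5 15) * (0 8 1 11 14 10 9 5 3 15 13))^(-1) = (0 13 5 9 10 14 11 1)(3 7 8 15) = [13, 0, 2, 7, 4, 9, 6, 8, 15, 10, 14, 1, 12, 5, 11, 3]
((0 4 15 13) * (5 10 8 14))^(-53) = [13, 1, 2, 3, 0, 14, 6, 7, 10, 9, 5, 11, 12, 15, 8, 4] = (0 13 15 4)(5 14 8 10)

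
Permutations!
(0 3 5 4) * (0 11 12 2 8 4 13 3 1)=(0 1)(2 8 4 11 12)(3 5 13)=[1, 0, 8, 5, 11, 13, 6, 7, 4, 9, 10, 12, 2, 3]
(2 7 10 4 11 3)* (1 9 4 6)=[0, 9, 7, 2, 11, 5, 1, 10, 8, 4, 6, 3]=(1 9 4 11 3 2 7 10 6)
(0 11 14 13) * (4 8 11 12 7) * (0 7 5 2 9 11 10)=(0 12 5 2 9 11 14 13 7 4 8 10)=[12, 1, 9, 3, 8, 2, 6, 4, 10, 11, 0, 14, 5, 7, 13]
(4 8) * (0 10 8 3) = (0 10 8 4 3) = [10, 1, 2, 0, 3, 5, 6, 7, 4, 9, 8]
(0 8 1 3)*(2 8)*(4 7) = (0 2 8 1 3)(4 7) = [2, 3, 8, 0, 7, 5, 6, 4, 1]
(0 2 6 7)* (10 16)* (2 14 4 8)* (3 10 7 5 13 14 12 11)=(0 12 11 3 10 16 7)(2 6 5 13 14 4 8)=[12, 1, 6, 10, 8, 13, 5, 0, 2, 9, 16, 3, 11, 14, 4, 15, 7]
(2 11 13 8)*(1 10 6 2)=(1 10 6 2 11 13 8)=[0, 10, 11, 3, 4, 5, 2, 7, 1, 9, 6, 13, 12, 8]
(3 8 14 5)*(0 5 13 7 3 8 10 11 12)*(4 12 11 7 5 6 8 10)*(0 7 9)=[6, 1, 2, 4, 12, 10, 8, 3, 14, 0, 9, 11, 7, 5, 13]=(0 6 8 14 13 5 10 9)(3 4 12 7)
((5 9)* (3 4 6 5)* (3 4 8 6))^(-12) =[0, 1, 2, 3, 4, 5, 6, 7, 8, 9] =(9)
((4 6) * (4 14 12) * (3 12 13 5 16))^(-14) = (3 4 14 5)(6 13 16 12) = [0, 1, 2, 4, 14, 3, 13, 7, 8, 9, 10, 11, 6, 16, 5, 15, 12]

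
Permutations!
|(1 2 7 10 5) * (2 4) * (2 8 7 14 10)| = 8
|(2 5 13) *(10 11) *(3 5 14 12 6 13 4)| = |(2 14 12 6 13)(3 5 4)(10 11)| = 30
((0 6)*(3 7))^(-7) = (0 6)(3 7) = [6, 1, 2, 7, 4, 5, 0, 3]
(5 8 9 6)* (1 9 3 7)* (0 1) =[1, 9, 2, 7, 4, 8, 5, 0, 3, 6] =(0 1 9 6 5 8 3 7)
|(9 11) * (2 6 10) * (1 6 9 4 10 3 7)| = |(1 6 3 7)(2 9 11 4 10)| = 20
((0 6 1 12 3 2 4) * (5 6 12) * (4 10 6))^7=(0 5 6 2 12 4 1 10 3)=[5, 10, 12, 0, 1, 6, 2, 7, 8, 9, 3, 11, 4]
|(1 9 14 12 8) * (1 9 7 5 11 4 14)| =9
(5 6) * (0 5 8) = (0 5 6 8) = [5, 1, 2, 3, 4, 6, 8, 7, 0]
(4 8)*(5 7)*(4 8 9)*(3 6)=(3 6)(4 9)(5 7)=[0, 1, 2, 6, 9, 7, 3, 5, 8, 4]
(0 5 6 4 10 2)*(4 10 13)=(0 5 6 10 2)(4 13)=[5, 1, 0, 3, 13, 6, 10, 7, 8, 9, 2, 11, 12, 4]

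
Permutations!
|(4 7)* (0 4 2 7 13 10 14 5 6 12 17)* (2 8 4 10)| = |(0 10 14 5 6 12 17)(2 7 8 4 13)| = 35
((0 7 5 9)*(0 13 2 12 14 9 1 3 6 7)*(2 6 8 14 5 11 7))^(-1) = [0, 5, 6, 1, 4, 12, 13, 11, 3, 14, 10, 7, 2, 9, 8] = (1 5 12 2 6 13 9 14 8 3)(7 11)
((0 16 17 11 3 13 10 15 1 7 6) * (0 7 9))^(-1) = (0 9 1 15 10 13 3 11 17 16)(6 7) = [9, 15, 2, 11, 4, 5, 7, 6, 8, 1, 13, 17, 12, 3, 14, 10, 0, 16]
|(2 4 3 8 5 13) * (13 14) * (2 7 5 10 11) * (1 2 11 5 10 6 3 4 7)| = 21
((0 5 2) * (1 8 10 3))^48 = (10) = [0, 1, 2, 3, 4, 5, 6, 7, 8, 9, 10]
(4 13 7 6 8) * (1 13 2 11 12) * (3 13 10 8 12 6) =(1 10 8 4 2 11 6 12)(3 13 7) =[0, 10, 11, 13, 2, 5, 12, 3, 4, 9, 8, 6, 1, 7]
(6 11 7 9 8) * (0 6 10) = [6, 1, 2, 3, 4, 5, 11, 9, 10, 8, 0, 7] = (0 6 11 7 9 8 10)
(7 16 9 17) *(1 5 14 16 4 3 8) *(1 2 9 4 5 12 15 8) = (1 12 15 8 2 9 17 7 5 14 16 4 3) = [0, 12, 9, 1, 3, 14, 6, 5, 2, 17, 10, 11, 15, 13, 16, 8, 4, 7]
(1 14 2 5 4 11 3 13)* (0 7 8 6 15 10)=(0 7 8 6 15 10)(1 14 2 5 4 11 3 13)=[7, 14, 5, 13, 11, 4, 15, 8, 6, 9, 0, 3, 12, 1, 2, 10]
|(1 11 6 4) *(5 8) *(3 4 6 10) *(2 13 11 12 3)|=4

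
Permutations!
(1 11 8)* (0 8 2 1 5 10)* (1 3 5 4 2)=[8, 11, 3, 5, 2, 10, 6, 7, 4, 9, 0, 1]=(0 8 4 2 3 5 10)(1 11)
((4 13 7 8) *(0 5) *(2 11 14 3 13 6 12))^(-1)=[5, 1, 12, 14, 8, 0, 4, 13, 7, 9, 10, 2, 6, 3, 11]=(0 5)(2 12 6 4 8 7 13 3 14 11)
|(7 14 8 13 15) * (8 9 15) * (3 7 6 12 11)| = 8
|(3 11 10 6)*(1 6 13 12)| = 7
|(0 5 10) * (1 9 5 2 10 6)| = |(0 2 10)(1 9 5 6)| = 12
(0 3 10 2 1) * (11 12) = (0 3 10 2 1)(11 12) = [3, 0, 1, 10, 4, 5, 6, 7, 8, 9, 2, 12, 11]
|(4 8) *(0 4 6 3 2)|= |(0 4 8 6 3 2)|= 6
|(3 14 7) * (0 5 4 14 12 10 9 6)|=10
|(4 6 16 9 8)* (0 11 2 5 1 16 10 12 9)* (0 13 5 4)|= |(0 11 2 4 6 10 12 9 8)(1 16 13 5)|= 36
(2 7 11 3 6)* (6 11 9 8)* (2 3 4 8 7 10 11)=(2 10 11 4 8 6 3)(7 9)=[0, 1, 10, 2, 8, 5, 3, 9, 6, 7, 11, 4]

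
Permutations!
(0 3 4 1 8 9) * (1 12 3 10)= (0 10 1 8 9)(3 4 12)= [10, 8, 2, 4, 12, 5, 6, 7, 9, 0, 1, 11, 3]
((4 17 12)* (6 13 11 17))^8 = [0, 1, 2, 3, 13, 5, 11, 7, 8, 9, 10, 12, 6, 17, 14, 15, 16, 4] = (4 13 17)(6 11 12)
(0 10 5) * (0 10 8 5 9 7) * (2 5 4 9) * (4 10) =(0 8 10 2 5 4 9 7) =[8, 1, 5, 3, 9, 4, 6, 0, 10, 7, 2]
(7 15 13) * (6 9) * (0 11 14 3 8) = (0 11 14 3 8)(6 9)(7 15 13) = [11, 1, 2, 8, 4, 5, 9, 15, 0, 6, 10, 14, 12, 7, 3, 13]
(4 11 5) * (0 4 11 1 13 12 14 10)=(0 4 1 13 12 14 10)(5 11)=[4, 13, 2, 3, 1, 11, 6, 7, 8, 9, 0, 5, 14, 12, 10]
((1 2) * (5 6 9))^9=[0, 2, 1, 3, 4, 5, 6, 7, 8, 9]=(9)(1 2)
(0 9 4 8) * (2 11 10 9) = (0 2 11 10 9 4 8) = [2, 1, 11, 3, 8, 5, 6, 7, 0, 4, 9, 10]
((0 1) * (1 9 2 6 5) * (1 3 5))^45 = [0, 1, 2, 5, 4, 3, 6, 7, 8, 9] = (9)(3 5)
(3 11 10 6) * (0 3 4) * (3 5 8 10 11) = [5, 1, 2, 3, 0, 8, 4, 7, 10, 9, 6, 11] = (11)(0 5 8 10 6 4)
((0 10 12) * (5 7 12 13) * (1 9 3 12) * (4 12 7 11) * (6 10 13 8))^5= [12, 9, 2, 7, 11, 13, 8, 1, 10, 3, 6, 5, 4, 0]= (0 12 4 11 5 13)(1 9 3 7)(6 8 10)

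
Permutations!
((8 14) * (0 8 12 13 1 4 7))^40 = (14) = [0, 1, 2, 3, 4, 5, 6, 7, 8, 9, 10, 11, 12, 13, 14]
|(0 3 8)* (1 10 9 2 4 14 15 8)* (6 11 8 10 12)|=42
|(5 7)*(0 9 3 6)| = |(0 9 3 6)(5 7)| = 4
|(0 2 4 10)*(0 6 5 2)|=|(2 4 10 6 5)|=5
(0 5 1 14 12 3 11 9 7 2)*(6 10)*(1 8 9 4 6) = [5, 14, 0, 11, 6, 8, 10, 2, 9, 7, 1, 4, 3, 13, 12] = (0 5 8 9 7 2)(1 14 12 3 11 4 6 10)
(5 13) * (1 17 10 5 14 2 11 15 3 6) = [0, 17, 11, 6, 4, 13, 1, 7, 8, 9, 5, 15, 12, 14, 2, 3, 16, 10] = (1 17 10 5 13 14 2 11 15 3 6)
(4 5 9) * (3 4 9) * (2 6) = (9)(2 6)(3 4 5) = [0, 1, 6, 4, 5, 3, 2, 7, 8, 9]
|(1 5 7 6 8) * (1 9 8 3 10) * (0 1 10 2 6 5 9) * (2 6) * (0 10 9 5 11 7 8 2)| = |(0 1 5 8 10 9 2)(3 6)(7 11)| = 14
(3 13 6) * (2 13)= (2 13 6 3)= [0, 1, 13, 2, 4, 5, 3, 7, 8, 9, 10, 11, 12, 6]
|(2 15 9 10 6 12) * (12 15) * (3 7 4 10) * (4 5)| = 8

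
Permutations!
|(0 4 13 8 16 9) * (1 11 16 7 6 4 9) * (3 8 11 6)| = |(0 9)(1 6 4 13 11 16)(3 8 7)| = 6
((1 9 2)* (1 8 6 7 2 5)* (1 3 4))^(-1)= (1 4 3 5 9)(2 7 6 8)= [0, 4, 7, 5, 3, 9, 8, 6, 2, 1]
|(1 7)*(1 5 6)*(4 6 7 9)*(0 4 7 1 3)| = |(0 4 6 3)(1 9 7 5)| = 4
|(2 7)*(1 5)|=|(1 5)(2 7)|=2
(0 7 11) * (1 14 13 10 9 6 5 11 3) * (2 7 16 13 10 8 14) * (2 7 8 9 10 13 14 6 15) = (0 16 14 13 9 15 2 8 6 5 11)(1 7 3) = [16, 7, 8, 1, 4, 11, 5, 3, 6, 15, 10, 0, 12, 9, 13, 2, 14]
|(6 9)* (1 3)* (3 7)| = 6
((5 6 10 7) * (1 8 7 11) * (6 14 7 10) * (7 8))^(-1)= [0, 11, 2, 3, 4, 7, 6, 1, 14, 9, 8, 10, 12, 13, 5]= (1 11 10 8 14 5 7)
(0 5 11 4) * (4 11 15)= [5, 1, 2, 3, 0, 15, 6, 7, 8, 9, 10, 11, 12, 13, 14, 4]= (0 5 15 4)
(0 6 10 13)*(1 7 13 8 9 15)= (0 6 10 8 9 15 1 7 13)= [6, 7, 2, 3, 4, 5, 10, 13, 9, 15, 8, 11, 12, 0, 14, 1]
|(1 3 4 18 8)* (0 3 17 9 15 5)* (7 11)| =|(0 3 4 18 8 1 17 9 15 5)(7 11)| =10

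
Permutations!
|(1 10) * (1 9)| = 3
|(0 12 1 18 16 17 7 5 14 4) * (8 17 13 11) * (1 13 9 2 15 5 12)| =30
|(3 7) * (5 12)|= 2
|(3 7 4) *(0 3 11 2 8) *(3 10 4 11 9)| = 9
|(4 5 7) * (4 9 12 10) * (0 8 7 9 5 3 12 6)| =12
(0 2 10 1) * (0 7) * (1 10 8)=(10)(0 2 8 1 7)=[2, 7, 8, 3, 4, 5, 6, 0, 1, 9, 10]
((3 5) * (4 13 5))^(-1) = (3 5 13 4) = [0, 1, 2, 5, 3, 13, 6, 7, 8, 9, 10, 11, 12, 4]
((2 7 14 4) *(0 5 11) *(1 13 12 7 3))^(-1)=(0 11 5)(1 3 2 4 14 7 12 13)=[11, 3, 4, 2, 14, 0, 6, 12, 8, 9, 10, 5, 13, 1, 7]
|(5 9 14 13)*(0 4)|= 4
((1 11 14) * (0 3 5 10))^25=[3, 11, 2, 5, 4, 10, 6, 7, 8, 9, 0, 14, 12, 13, 1]=(0 3 5 10)(1 11 14)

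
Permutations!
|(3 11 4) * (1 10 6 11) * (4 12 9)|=|(1 10 6 11 12 9 4 3)|=8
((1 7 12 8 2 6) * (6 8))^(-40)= [0, 1, 2, 3, 4, 5, 6, 7, 8, 9, 10, 11, 12]= (12)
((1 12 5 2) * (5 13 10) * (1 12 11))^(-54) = [0, 1, 12, 3, 4, 2, 6, 7, 8, 9, 5, 11, 13, 10] = (2 12 13 10 5)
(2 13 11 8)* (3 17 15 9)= (2 13 11 8)(3 17 15 9)= [0, 1, 13, 17, 4, 5, 6, 7, 2, 3, 10, 8, 12, 11, 14, 9, 16, 15]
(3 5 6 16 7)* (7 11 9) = [0, 1, 2, 5, 4, 6, 16, 3, 8, 7, 10, 9, 12, 13, 14, 15, 11] = (3 5 6 16 11 9 7)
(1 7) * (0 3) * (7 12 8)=[3, 12, 2, 0, 4, 5, 6, 1, 7, 9, 10, 11, 8]=(0 3)(1 12 8 7)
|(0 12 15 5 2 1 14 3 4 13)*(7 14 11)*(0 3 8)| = 30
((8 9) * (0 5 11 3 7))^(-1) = (0 7 3 11 5)(8 9) = [7, 1, 2, 11, 4, 0, 6, 3, 9, 8, 10, 5]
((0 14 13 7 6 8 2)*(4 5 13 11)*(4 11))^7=[8, 1, 6, 3, 0, 14, 13, 5, 7, 9, 10, 11, 12, 4, 2]=(0 8 7 5 14 2 6 13 4)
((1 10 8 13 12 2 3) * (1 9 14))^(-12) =[0, 3, 8, 13, 4, 5, 6, 7, 14, 12, 9, 11, 10, 1, 2] =(1 3 13)(2 8 14)(9 12 10)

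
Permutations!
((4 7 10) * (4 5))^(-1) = (4 5 10 7) = [0, 1, 2, 3, 5, 10, 6, 4, 8, 9, 7]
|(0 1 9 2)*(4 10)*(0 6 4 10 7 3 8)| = |(10)(0 1 9 2 6 4 7 3 8)| = 9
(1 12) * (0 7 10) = (0 7 10)(1 12) = [7, 12, 2, 3, 4, 5, 6, 10, 8, 9, 0, 11, 1]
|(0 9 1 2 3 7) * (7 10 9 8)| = |(0 8 7)(1 2 3 10 9)| = 15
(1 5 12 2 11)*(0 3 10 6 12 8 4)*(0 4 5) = [3, 0, 11, 10, 4, 8, 12, 7, 5, 9, 6, 1, 2] = (0 3 10 6 12 2 11 1)(5 8)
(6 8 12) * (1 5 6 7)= [0, 5, 2, 3, 4, 6, 8, 1, 12, 9, 10, 11, 7]= (1 5 6 8 12 7)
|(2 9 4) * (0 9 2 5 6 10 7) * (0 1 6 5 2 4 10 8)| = |(0 9 10 7 1 6 8)(2 4)| = 14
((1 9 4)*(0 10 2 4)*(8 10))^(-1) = [9, 4, 10, 3, 2, 5, 6, 7, 0, 1, 8] = (0 9 1 4 2 10 8)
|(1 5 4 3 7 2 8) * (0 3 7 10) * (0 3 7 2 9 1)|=|(0 7 9 1 5 4 2 8)(3 10)|=8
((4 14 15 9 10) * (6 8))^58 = (4 9 14 10 15) = [0, 1, 2, 3, 9, 5, 6, 7, 8, 14, 15, 11, 12, 13, 10, 4]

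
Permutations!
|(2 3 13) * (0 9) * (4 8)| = 6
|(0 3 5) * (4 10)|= 6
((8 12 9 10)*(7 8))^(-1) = (7 10 9 12 8) = [0, 1, 2, 3, 4, 5, 6, 10, 7, 12, 9, 11, 8]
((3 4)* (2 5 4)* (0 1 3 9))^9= (0 3 5 9 1 2 4)= [3, 2, 4, 5, 0, 9, 6, 7, 8, 1]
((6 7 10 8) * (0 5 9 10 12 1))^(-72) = (12) = [0, 1, 2, 3, 4, 5, 6, 7, 8, 9, 10, 11, 12]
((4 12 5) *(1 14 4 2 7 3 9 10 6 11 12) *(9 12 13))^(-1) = (1 4 14)(2 5 12 3 7)(6 10 9 13 11) = [0, 4, 5, 7, 14, 12, 10, 2, 8, 13, 9, 6, 3, 11, 1]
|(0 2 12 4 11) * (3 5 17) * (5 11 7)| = |(0 2 12 4 7 5 17 3 11)| = 9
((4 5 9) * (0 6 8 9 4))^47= [9, 1, 2, 3, 5, 4, 0, 7, 6, 8]= (0 9 8 6)(4 5)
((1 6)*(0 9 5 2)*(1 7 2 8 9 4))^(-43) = (0 2 7 6 1 4)(5 9 8) = [2, 4, 7, 3, 0, 9, 1, 6, 5, 8]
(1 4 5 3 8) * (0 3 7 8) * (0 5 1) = [3, 4, 2, 5, 1, 7, 6, 8, 0] = (0 3 5 7 8)(1 4)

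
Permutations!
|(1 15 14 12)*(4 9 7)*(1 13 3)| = 6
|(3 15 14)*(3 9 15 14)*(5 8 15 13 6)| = 8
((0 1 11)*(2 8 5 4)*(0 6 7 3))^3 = (0 6)(1 7)(2 4 5 8)(3 11) = [6, 7, 4, 11, 5, 8, 0, 1, 2, 9, 10, 3]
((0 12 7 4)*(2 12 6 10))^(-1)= (0 4 7 12 2 10 6)= [4, 1, 10, 3, 7, 5, 0, 12, 8, 9, 6, 11, 2]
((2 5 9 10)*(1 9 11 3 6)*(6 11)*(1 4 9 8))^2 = (11)(2 6 9)(4 10 5) = [0, 1, 6, 3, 10, 4, 9, 7, 8, 2, 5, 11]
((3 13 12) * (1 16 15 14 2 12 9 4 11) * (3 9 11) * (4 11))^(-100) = (1 2)(3 4 13)(9 15)(11 14)(12 16) = [0, 2, 1, 4, 13, 5, 6, 7, 8, 15, 10, 14, 16, 3, 11, 9, 12]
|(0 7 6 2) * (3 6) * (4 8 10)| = |(0 7 3 6 2)(4 8 10)| = 15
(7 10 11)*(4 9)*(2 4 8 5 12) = [0, 1, 4, 3, 9, 12, 6, 10, 5, 8, 11, 7, 2] = (2 4 9 8 5 12)(7 10 11)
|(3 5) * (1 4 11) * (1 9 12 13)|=6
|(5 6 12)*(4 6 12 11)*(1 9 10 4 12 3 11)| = 20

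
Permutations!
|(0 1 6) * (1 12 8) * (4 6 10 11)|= 8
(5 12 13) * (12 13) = (5 13) = [0, 1, 2, 3, 4, 13, 6, 7, 8, 9, 10, 11, 12, 5]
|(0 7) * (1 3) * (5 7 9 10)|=|(0 9 10 5 7)(1 3)|=10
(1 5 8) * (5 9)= [0, 9, 2, 3, 4, 8, 6, 7, 1, 5]= (1 9 5 8)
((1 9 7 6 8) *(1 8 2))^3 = (1 6 9 2 7) = [0, 6, 7, 3, 4, 5, 9, 1, 8, 2]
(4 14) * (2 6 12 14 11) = (2 6 12 14 4 11) = [0, 1, 6, 3, 11, 5, 12, 7, 8, 9, 10, 2, 14, 13, 4]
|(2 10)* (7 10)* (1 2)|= |(1 2 7 10)|= 4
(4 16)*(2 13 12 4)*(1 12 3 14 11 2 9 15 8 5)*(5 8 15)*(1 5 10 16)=(1 12 4)(2 13 3 14 11)(9 10 16)=[0, 12, 13, 14, 1, 5, 6, 7, 8, 10, 16, 2, 4, 3, 11, 15, 9]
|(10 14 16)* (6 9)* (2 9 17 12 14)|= 8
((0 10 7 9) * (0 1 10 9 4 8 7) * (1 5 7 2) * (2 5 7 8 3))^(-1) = (0 10 1 2 3 4 7 9)(5 8) = [10, 2, 3, 4, 7, 8, 6, 9, 5, 0, 1]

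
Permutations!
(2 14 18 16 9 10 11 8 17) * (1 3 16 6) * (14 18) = [0, 3, 18, 16, 4, 5, 1, 7, 17, 10, 11, 8, 12, 13, 14, 15, 9, 2, 6] = (1 3 16 9 10 11 8 17 2 18 6)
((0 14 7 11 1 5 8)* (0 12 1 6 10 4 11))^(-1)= (0 7 14)(1 12 8 5)(4 10 6 11)= [7, 12, 2, 3, 10, 1, 11, 14, 5, 9, 6, 4, 8, 13, 0]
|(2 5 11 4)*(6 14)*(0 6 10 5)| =8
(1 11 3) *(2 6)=(1 11 3)(2 6)=[0, 11, 6, 1, 4, 5, 2, 7, 8, 9, 10, 3]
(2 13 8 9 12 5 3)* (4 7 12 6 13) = (2 4 7 12 5 3)(6 13 8 9) = [0, 1, 4, 2, 7, 3, 13, 12, 9, 6, 10, 11, 5, 8]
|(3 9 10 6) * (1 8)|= |(1 8)(3 9 10 6)|= 4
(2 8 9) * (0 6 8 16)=(0 6 8 9 2 16)=[6, 1, 16, 3, 4, 5, 8, 7, 9, 2, 10, 11, 12, 13, 14, 15, 0]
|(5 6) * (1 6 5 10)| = |(1 6 10)| = 3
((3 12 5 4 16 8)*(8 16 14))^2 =(16)(3 5 14)(4 8 12) =[0, 1, 2, 5, 8, 14, 6, 7, 12, 9, 10, 11, 4, 13, 3, 15, 16]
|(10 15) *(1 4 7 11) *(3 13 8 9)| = 4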